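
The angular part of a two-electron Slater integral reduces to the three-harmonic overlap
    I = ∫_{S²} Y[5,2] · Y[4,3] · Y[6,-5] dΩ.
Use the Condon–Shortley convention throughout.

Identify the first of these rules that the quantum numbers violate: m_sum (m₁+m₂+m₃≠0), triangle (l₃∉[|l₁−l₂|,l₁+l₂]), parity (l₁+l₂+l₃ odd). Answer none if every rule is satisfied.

azimuthal sum: 2 + 3 − 5 = 0  ✓
1 ≤ 6 ≤ 9 (triangle on l)  ✓
L = 5 + 4 + 6 = 15 (odd)  ✗

parity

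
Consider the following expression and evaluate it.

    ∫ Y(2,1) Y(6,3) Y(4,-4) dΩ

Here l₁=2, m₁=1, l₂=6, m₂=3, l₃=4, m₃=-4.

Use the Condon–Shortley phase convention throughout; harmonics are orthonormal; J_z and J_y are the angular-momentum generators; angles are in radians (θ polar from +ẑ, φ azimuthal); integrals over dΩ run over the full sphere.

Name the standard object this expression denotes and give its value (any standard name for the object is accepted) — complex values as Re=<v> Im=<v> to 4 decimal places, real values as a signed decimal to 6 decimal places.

This is a Gaunt coefficient — the integral of a triple product of spherical harmonics over the sphere.
m-sum 0 ✓  L=12 even ✓  4≤4≤8 ✓
Π(2lᵢ+1) = 5×13×9 = 585
triangle coeff Δ(2,6,4) = 1/6435
Σ_t [2,2]: t=2:+1/2304 = 1/2304
(3j)²=5/143 [(2 6 4; 0 0 0)], sign=+1
Σ_t [1,1]: t=1:−1/241920 = -1/241920
(3j)²=1/715 [(2 6 4; 1 3 -4)], sign=-1
⇒ 4πI² = 45/1573
I = (-1)√(45/1573/(4π)) = -0.04771303

Gaunt coefficient, -0.047713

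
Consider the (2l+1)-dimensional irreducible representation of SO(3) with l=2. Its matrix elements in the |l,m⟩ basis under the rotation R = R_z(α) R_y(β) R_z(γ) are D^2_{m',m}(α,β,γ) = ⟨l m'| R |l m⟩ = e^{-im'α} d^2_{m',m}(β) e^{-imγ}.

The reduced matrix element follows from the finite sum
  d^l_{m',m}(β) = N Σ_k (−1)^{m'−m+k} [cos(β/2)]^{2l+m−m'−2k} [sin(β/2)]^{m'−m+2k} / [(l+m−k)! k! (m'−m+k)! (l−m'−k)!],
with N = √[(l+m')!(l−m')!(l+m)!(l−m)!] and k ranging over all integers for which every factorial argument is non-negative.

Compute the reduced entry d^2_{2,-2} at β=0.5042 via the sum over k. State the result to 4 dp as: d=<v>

d^2_{2,-2}(β=0.5042) via the finite sum:
c=cos(0.504200/2)=0.968391, s=sin(0.504200/2)=0.249438; N=√[24·1·1·24]=24.000000
k∈{0} keeps every argument non-negative
  k=0: (−1)^4·24.0000/(24)·0.9684^0·0.2494^4 = +0.003871
d^2_{2,-2}(0.5042) = +0.003871

d=0.0039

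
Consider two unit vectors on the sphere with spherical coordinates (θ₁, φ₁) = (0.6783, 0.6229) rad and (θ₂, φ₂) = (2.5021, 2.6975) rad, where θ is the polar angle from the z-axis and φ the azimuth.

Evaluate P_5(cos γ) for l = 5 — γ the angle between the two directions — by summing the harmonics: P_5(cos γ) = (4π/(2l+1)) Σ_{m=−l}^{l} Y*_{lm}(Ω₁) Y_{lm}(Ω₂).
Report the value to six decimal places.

Addition theorem: P_5(cos γ) = (4π/11) Σ_m Y*_{lm}(Ω₁) Y_{lm}(Ω₂), m = −5…5:
  term(m=-5) = -0.00092 + 0.00129j   from Y*(Ω₁)=-0.04513 + 0.00122j, Y(Ω₂)=0.02125 - 0.02798j
  term(m=-4) = 0.01138 + 0.02389j   from Y*(Ω₁)=-0.14103 + 0.10721j, Y(Ω₂)=0.03049 - 0.14624j
  term(m=-3) = 0.13404 + 0.00797j   from Y*(Ω₁)=-0.11179 + 0.36410j, Y(Ω₂)=-0.08329 - 0.34257j
  term(m=-2) = 0.10248 - 0.16230j   from Y*(Ω₁)=0.13584 + 0.40317j, Y(Ω₂)=-0.28461 - 0.35007j
  term(m=-1) = -0.00296 - 0.00538j   from Y*(Ω₁)=0.03773 + 0.02710j, Y(Ω₂)=-0.11934 - 0.05678j
  term(m=+0) = -0.14467 + 0.00000j   from Y*(Ω₁)=-0.38996 + 0.00000j, Y(Ω₂)=0.37099 + 0.00000j
  term(m=+1) = -0.00296 + 0.00538j   from Y*(Ω₁)=-0.03773 + 0.02710j, Y(Ω₂)=0.11934 - 0.05678j
  term(m=+2) = 0.10248 + 0.16230j   from Y*(Ω₁)=0.13584 - 0.40317j, Y(Ω₂)=-0.28461 + 0.35007j
  term(m=+3) = 0.13404 - 0.00797j   from Y*(Ω₁)=0.11179 + 0.36410j, Y(Ω₂)=0.08329 - 0.34257j
  term(m=+4) = 0.01138 - 0.02389j   from Y*(Ω₁)=-0.14103 - 0.10721j, Y(Ω₂)=0.03049 + 0.14624j
  term(m=+5) = -0.00092 - 0.00129j   from Y*(Ω₁)=0.04513 + 0.00122j, Y(Ω₂)=-0.02125 - 0.02798j
Accumulated sum 0.34334 + 0.00000j; after 4π/(2l+1) scaling, 0.39223 + 0.00000j ⇒ P_5 = 0.392230

0.392230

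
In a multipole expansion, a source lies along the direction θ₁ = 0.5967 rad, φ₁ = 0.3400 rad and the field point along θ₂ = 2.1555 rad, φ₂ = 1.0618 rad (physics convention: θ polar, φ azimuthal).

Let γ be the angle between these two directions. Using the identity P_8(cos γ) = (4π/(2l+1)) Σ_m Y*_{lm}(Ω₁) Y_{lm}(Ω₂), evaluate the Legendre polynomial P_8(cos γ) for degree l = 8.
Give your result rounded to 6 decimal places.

Term-by-term m-sum for l=8 (normalisation 4π/17 = 0.739198):
  m=-8: (-0.004675, 0.002096) × (-0.072001, -0.096621) = (0.000539, 0.000301)  (running Σ = (0.000539, 0.000301))
  m=-7: (-0.021833, 0.020818) × (-0.130493, 0.291128) = (-0.003212, -0.009073)  (running Σ = (-0.002672, -0.008772))
  m=-6: (-0.049635, 0.097907) × (0.450036, -0.039531) = (-0.018467, 0.046024)  (running Σ = (-0.021140, 0.037252))
  m=-5: (-0.035267, 0.271432) × (-0.159599, -0.234990) = (0.069412, -0.035033)  (running Σ = (0.048273, 0.002219))
  m=-4: (0.096274, 0.449931) × (0.065166, -0.129832) = (0.064689, 0.016821)  (running Σ = (0.112962, 0.019039))
  m=-3: (0.232759, 0.378962) × (-0.363408, 0.015930) = (-0.090624, -0.134010)  (running Σ = (0.022338, -0.114971))
  m=-2: (0.034850, 0.028182) × (0.020644, 0.033460) = (-0.000224, 0.001748)  (running Σ = (0.022115, -0.113223))
  m=-1: (-0.377383, -0.133494) × (-0.166057, 0.297572) = (0.102391, -0.090131)  (running Σ = (0.124506, -0.203353))
  m=0: (-0.183087, -0.000000) × (0.091931, 0.000000) = (-0.016831, -0.000000)  (running Σ = (0.107675, -0.203353))
  m=1: (0.377383, -0.133494) × (0.166057, 0.297572) = (0.102391, 0.090131)  (running Σ = (0.210066, -0.113223))
  m=2: (0.034850, -0.028182) × (0.020644, -0.033460) = (-0.000224, -0.001748)  (running Σ = (0.209842, -0.114971))
  m=3: (-0.232759, 0.378962) × (0.363408, 0.015930) = (-0.090624, 0.134010)  (running Σ = (0.119219, 0.019039))
  m=4: (0.096274, -0.449931) × (0.065166, 0.129832) = (0.064689, -0.016821)  (running Σ = (0.183908, 0.002219))
  m=5: (0.035267, 0.271432) × (0.159599, -0.234990) = (0.069412, 0.035033)  (running Σ = (0.253320, 0.037252))
  m=6: (-0.049635, -0.097907) × (0.450036, 0.039531) = (-0.018467, -0.046024)  (running Σ = (0.234853, -0.008772))
  m=7: (0.021833, 0.020818) × (0.130493, 0.291128) = (-0.003212, 0.009073)  (running Σ = (0.231641, 0.000301))
  m=8: (-0.004675, -0.002096) × (-0.072001, 0.096621) = (0.000539, -0.000301)  (running Σ = (0.232181, 0.000000))
Total Σ_m = (0.232181, 0.000000). Multiply by 0.739198: (0.171627, 0.000000). P_8(cos γ) = 0.171627

0.171627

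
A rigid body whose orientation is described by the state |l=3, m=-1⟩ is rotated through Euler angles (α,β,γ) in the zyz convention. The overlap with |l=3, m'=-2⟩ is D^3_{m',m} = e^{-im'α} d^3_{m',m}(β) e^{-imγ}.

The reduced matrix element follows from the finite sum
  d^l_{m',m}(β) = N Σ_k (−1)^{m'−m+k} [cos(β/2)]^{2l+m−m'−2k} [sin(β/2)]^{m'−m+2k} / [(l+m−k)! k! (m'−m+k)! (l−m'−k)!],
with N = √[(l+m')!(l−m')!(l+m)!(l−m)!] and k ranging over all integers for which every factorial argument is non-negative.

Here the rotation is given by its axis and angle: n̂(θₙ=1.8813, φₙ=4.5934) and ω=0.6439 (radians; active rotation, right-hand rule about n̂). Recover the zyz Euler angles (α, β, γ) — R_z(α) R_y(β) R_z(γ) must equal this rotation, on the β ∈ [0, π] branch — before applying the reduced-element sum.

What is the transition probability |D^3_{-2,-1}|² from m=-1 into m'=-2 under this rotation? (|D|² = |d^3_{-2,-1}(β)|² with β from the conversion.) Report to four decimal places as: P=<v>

Axis–angle → zyz. n̂ = (sinθₙcosφₙ, sinθₙsinφₙ, cosθₙ) = (-0.113032, -0.945447, -0.305538), ω = 0.6439.
R = I cosω + sinω [n̂]ₓ + (1−cosω) n̂n̂ᵀ gives
  R = [+0.802319, +0.204819, -0.560655; -0.162022, +0.978749, +0.125698; +0.574485, -0.010012, +0.818454]
β = atan2(√(R₁₃²+R₂₃²), R₃₃) = 0.612082; α = atan2(R₂₃, R₁₃) mod 2π = 2.921041; γ = atan2(R₃₂, −R₃₁) mod 2π = 3.159018
D^3_{-2,-1}(2.9210,0.6121,3.1590) = e^{-i·-2·2.9210}·d^3_{-2,-1}(0.6121)·e^{-i·-1·3.1590}. Compute d first:
With c≡cos(β/2)=0.953534 and s≡sin(β/2)=0.301286, N=[1·120·2·24]^{1/2}=75.894664
k∈{1,2} keeps every argument non-negative
  k=1: (−1)^0·75.8947/(24)·0.9535^5·0.3013^1 = +0.751034
  k=2: (−1)^1·75.8947/(12)·0.9535^3·0.3013^3 = -0.149960
d^3_{-2,-1}(0.6121) = +0.751034 -0.149960 = +0.601074
|D^3_{-2,-1}|² = |d^3_{-2,-1}(β)|² = (+0.601074)² = 0.361290 (the z-rotation phases have unit modulus)

P=0.3613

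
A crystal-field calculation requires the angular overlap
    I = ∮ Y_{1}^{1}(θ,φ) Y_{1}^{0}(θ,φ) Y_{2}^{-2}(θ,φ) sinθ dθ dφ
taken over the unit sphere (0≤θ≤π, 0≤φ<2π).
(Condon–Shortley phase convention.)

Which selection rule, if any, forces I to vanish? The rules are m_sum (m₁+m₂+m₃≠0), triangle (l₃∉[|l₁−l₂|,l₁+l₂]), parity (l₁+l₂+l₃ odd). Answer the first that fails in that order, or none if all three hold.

m_sum

m₁+m₂+m₃ = 1 + 0 − 2 = -1  ✗
triangle: |1−1|=0 ≤ l₃=2 ≤ 1+1=2
parity: l₁+l₂+l₃ = 4 is even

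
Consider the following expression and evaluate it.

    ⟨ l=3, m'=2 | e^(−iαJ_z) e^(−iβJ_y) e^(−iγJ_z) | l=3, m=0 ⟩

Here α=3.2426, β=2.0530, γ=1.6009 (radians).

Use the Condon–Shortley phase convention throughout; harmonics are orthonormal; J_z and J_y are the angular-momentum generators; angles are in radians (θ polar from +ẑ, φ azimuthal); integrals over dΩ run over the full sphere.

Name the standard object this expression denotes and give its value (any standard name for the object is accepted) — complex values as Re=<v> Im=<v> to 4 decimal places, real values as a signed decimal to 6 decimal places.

Wigner D-matrix element, Re=-0.4883 Im=0.1000

This is a Wigner D-matrix element — the rotation-matrix element ⟨l m'| R(α,β,γ) |l m⟩ in the angular-momentum basis.
Split into d^3_{2,0}(β=2.0530) × two z-phases.
Half-angle: c=0.517816, s=0.855492. N=√(120·1·6·6)=65.726707
k∈{0,1} keeps every argument non-negative
  k=0: (−1)^2·65.7267/(12)·0.5178^4·0.8555^2 = +0.288201
  k=1: (−1)^3·65.7267/(12)·0.5178^2·0.8555^4 = -0.786639
d^3_{2,0}(2.0530) = +0.288201 -0.786639 = -0.498438
Attach z-rotation phases: D = e^{-i(2)(3.2426)}·(-0.498438)·e^{-i(0)(1.6009)} = -0.488302+0.100008i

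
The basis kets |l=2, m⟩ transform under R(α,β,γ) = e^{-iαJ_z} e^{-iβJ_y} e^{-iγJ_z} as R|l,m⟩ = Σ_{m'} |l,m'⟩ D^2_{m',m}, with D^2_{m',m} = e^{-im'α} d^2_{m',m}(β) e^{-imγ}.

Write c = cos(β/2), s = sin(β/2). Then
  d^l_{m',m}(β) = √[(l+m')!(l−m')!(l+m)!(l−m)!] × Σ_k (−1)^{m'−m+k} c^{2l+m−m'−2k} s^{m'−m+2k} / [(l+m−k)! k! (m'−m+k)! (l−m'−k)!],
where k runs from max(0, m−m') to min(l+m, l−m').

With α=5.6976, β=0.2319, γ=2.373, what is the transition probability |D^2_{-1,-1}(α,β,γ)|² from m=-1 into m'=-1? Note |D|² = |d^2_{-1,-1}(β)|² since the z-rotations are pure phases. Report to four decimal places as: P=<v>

P=0.8720

D^2_{-1,-1}(5.6976,0.2319,2.3730) = e^{-i·-1·5.6976}·d^2_{-1,-1}(0.2319)·e^{-i·-1·2.3730}. Compute d first:
Half-angle: c=0.993285, s=0.115690. N=√(1·6·1·6)=6.000000
k∈{0,1} keeps every argument non-negative
  k=0: (−1)^0·6.0000/(6)·0.9933^4·0.1157^0 = +0.973411
  k=1: (−1)^1·6.0000/(2)·0.9933^2·0.1157^2 = -0.039615
d^2_{-1,-1}(0.2319) = +0.973411 -0.039615 = +0.933795
|D^2_{-1,-1}|² = |d^2_{-1,-1}(β)|² = (+0.933795)² = 0.871974 (the z-rotation phases have unit modulus)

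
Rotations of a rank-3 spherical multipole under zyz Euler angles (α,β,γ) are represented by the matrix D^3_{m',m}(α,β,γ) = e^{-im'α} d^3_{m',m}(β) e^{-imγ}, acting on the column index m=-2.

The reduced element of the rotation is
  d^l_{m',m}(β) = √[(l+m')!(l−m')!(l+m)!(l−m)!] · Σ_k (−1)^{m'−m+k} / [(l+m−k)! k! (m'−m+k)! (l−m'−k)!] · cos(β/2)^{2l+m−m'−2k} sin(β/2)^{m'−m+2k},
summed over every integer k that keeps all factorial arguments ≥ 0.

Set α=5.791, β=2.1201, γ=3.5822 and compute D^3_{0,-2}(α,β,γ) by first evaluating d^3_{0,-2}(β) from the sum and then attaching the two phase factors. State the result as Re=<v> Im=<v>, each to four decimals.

First d^3_{0,-2}(β=2.1201), then the phase factors e^{-i(0)α} and e^{-i(-2)γ}:
c=cos(2.120100/2)=0.488828, s=sin(2.120100/2)=0.872380; N=√[6·6·1·120]=65.726707
k∈{0,1} keeps every argument non-negative
  k=0: (−1)^2·65.7267/(12)·0.4888^4·0.8724^2 = +0.238011
  k=1: (−1)^3·65.7267/(12)·0.4888^2·0.8724^4 = -0.758047
d^3_{0,-2}(2.1201) = +0.238011 -0.758047 = -0.520036
Attach z-rotation phases: D = e^{-i(0)(5.7910)}·(-0.520036)·e^{-i(-2)(3.5822)} = -0.330854-0.401214i

Re=-0.3309 Im=-0.4012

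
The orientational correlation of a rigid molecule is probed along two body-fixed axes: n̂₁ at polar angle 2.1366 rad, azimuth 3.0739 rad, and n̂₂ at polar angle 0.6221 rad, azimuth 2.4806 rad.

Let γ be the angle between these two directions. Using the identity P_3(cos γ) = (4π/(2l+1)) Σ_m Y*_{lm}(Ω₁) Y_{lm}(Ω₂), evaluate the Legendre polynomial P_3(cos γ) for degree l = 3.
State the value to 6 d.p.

0.041652

Expand P_3 via completeness: Σ_{m} conj(Y_{3,m}) at Ω₁ times Y_{3,m} at Ω₂ —
  [-3]  conj(Y_{3,-3})(Ω₁) = (-0.245823, 0.050619) ; Y_{3,-3}(Ω₂) = (0.033077, -0.075651) ; Δ = (-0.004302, 0.020271)
  [-2]  conj(Y_{3,-2})(Ω₁) = (-0.386849, 0.052696) ; Y_{3,-2}(Ω₂) = (0.069452, 0.273352) ; Δ = (-0.041272, -0.102086)
  [-1]  conj(Y_{3,-1})(Ω₁) = (-0.118943, 0.008064) ; Y_{3,-1}(Ω₂) = (-0.342235, -0.266155) ; Δ = (0.042853, 0.028898)
  [+0]  conj(Y_{3,0})(Ω₁) = (0.312693, -0.000000) ; Y_{3,0}(Ω₂) = (0.091602, 0.000000) ; Δ = (0.028643, 0.000000)
  [+1]  conj(Y_{3,1})(Ω₁) = (0.118943, 0.008064) ; Y_{3,1}(Ω₂) = (0.342235, -0.266155) ; Δ = (0.042853, -0.028898)
  [+2]  conj(Y_{3,2})(Ω₁) = (-0.386849, -0.052696) ; Y_{3,2}(Ω₂) = (0.069452, -0.273352) ; Δ = (-0.041272, 0.102086)
  [+3]  conj(Y_{3,3})(Ω₁) = (0.245823, 0.050619) ; Y_{3,3}(Ω₂) = (-0.033077, -0.075651) ; Δ = (-0.004302, -0.020271)
Total Σ_m = (0.023202, -0.000000). Multiply by 1.795196: (0.041652, -0.000000). P_3(cos γ) = 0.041652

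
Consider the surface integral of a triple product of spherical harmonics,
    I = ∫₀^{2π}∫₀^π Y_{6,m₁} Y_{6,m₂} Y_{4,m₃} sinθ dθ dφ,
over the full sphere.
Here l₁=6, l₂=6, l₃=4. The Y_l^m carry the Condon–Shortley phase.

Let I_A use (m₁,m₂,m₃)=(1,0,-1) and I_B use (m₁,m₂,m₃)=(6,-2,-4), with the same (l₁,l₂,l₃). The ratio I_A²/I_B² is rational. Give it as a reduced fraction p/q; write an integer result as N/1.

l's match ⇒ only the (l;m) 3-j factors differ between A and B.
A: triangle coeff Δ(6,6,4) = 1/15315300; Σ_t [2,5]: t=2:+1/207360 t=3:−1/17280 t=4:+1/13824 t=5:−1/103680 = 1/103680; (3j)²=10/7293 [(6 6 4; 1 0 -1)], sign=-1
B: triangle coeff Δ(6,6,4) = 1/15315300; Σ_t [0,0]: t=0:+1/23224320 = 1/23224320; (3j)²=1/442 [(6 6 4; 6 -2 -4)], sign=+1
I_A²/I_B² = (10/7293)/(1/442) = 20/33

20/33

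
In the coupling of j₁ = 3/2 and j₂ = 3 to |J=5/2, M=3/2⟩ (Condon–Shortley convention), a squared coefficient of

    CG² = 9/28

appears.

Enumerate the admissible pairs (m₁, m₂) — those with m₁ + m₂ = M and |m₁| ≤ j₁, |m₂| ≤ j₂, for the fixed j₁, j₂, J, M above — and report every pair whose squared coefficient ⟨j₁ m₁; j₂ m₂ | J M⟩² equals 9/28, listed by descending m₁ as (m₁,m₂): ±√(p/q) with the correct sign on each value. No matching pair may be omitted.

Admissible pairs with m₁+m₂ = M = 3/2: (-3/2,3), (-1/2,2), (1/2,1), (3/2,0)
  (m₁,m₂)=(3/2,0): CG² = 9/35, CG = +√(9/35)
  (m₁,m₂)=(1/2,1): CG² = 7/20, CG = −√(7/20)
  (m₁,m₂)=(-1/2,2): CG² = 1/14, CG = +√(1/14)
  (m₁,m₂)=(-3/2,3): CG² = 9/28, CG = +√(9/28)   ← matches the target
Pairs with CG² = 9/28: (-3/2,3): +√(9/28)

(-3/2,3): +√(9/28)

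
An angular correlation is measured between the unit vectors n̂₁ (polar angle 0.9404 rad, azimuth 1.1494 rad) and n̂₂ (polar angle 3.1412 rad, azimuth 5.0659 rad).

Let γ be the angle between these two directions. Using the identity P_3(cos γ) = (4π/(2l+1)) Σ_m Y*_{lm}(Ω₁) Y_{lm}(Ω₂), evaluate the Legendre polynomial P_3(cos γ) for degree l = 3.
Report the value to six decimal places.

0.371895

Term-by-term m-sum for l=3 (normalisation 4π/7 = 1.795196):
  m=-3: Y*=-0.20967 - 0.06638j  Y=-0.00000 - 0.00000j  product 0.00000 + 0.00000j
  m=-2: Y*=-0.26156 + 0.29345j  Y=0.00000 - 0.00000j  product -0.00000 + 0.00000j
  m=-1: Y*=0.07874 + 0.17565j  Y=0.00018 + 0.00048j  product -0.00007 + 0.00007j
  m=+0: Y*=-0.27775 + 0.00000j  Y=-0.74635 + 0.00000j  product 0.20730 + 0.00000j
  m=+1: Y*=-0.07874 + 0.17565j  Y=-0.00018 + 0.00048j  product -0.00007 - 0.00007j
  m=+2: Y*=-0.26156 - 0.29345j  Y=0.00000 + 0.00000j  product -0.00000 - 0.00000j
  m=+3: Y*=0.20967 - 0.06638j  Y=0.00000 - 0.00000j  product 0.00000 - 0.00000j
Σ over m = 0.20716 + 0.00000j; ×(4π/7) → 0.37189 + 0.00000j. Real part: 0.371895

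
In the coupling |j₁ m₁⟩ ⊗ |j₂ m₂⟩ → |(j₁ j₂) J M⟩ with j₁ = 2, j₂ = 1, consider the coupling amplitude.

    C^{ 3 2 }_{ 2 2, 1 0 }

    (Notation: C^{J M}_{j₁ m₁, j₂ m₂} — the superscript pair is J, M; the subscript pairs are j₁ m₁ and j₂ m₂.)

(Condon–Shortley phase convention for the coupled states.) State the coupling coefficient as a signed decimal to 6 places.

j₁+j₂−J=0  J+j₁−j₂=4  J−j₁+j₂=2  j₁+j₂+J+1=7
(j₁±m₁, j₂±m₂, J±M) = (4,0,1,1,5,1)
P² = 192
sum k=0..0:
  [0] +1/24 = 1/24
S = 1/24
C² = P²·S² = 1/3 ; C = +0.577350

+0.577350  (= +√(1/3))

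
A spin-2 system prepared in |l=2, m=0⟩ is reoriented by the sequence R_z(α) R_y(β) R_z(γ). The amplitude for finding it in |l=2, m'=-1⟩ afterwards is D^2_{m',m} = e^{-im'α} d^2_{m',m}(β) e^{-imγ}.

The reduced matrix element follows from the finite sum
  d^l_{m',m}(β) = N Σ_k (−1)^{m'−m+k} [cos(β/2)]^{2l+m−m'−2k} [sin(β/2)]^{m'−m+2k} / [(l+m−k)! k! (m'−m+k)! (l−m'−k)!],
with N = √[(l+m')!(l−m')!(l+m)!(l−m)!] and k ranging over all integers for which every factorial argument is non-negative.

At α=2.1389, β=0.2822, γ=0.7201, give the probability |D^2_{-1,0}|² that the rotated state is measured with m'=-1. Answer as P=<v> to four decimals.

P=0.1073

Split into d^2_{-1,0}(β=0.2822) × two z-phases.
With c≡cos(β/2)=0.990062 and s≡sin(β/2)=0.140632, N=[1·6·2·2]^{1/2}=4.898979
The bounds max(0,m−m')=1 and min(l+m,l−m')=2 give 2 terms
  k=1: (−1)^0·4.8990/(2)·0.9901^3·0.1406^1 = +0.334309
  k=2: (−1)^1·4.8990/(2)·0.9901^1·0.1406^3 = -0.006745
d^2_{-1,0}(0.2822) = +0.334309 -0.006745 = +0.327564
|D^2_{-1,0}|² = |d^2_{-1,0}(β)|² = (+0.327564)² = 0.107298 (the z-rotation phases have unit modulus)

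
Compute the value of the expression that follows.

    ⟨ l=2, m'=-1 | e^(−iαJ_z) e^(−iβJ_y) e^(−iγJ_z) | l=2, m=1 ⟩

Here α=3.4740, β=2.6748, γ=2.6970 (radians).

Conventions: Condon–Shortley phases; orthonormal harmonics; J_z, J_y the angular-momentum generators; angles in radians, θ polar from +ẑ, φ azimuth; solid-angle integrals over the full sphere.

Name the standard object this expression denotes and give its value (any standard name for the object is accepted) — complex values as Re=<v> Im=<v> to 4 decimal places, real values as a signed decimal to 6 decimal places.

This is a Wigner D-matrix element — the rotation-matrix element ⟨l m'| R(α,β,γ) |l m⟩ in the angular-momentum basis.
First d^2_{-1,1}(β=2.6748), then the phase factors e^{-i(-1)α} and e^{-i(1)γ}:
Half-angle: c=0.231283, s=0.972886. N=√(1·6·6·1)=6.000000
The bounds max(0,m−m')=2 and min(l+m,l−m')=3 give 2 terms
  k=2: (−1)^0·6.0000/(2)·0.2313^2·0.9729^2 = +0.151891
  k=3: (−1)^1·6.0000/(6)·0.2313^0·0.9729^4 = -0.895878
d^2_{-1,1}(2.6748) = +0.151891 -0.895878 = -0.743986
D = (-0.945260-0.326320i)·(-0.743986)·(-0.902786-0.430090i) = -0.530477-0.521641i

Wigner D-matrix element, Re=-0.5305 Im=-0.5216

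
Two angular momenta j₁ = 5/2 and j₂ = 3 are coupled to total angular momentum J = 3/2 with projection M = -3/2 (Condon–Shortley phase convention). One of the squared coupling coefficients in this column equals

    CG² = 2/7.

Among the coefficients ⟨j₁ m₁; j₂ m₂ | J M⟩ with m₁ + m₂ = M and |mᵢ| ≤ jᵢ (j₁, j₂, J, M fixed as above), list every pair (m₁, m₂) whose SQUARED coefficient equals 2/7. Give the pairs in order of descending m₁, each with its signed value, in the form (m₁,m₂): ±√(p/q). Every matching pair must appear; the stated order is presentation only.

Admissible pairs with m₁+m₂ = M = -3/2: (-5/2,1), (-3/2,0), (-1/2,-1), (1/2,-2), (3/2,-3)
  (m₁,m₂)=(3/2,-3): CG² = 3/14, CG = +√(3/14)
  (m₁,m₂)=(1/2,-2): CG² = 2/7, CG = −√(2/7)   ← matches the target
  (m₁,m₂)=(-1/2,-1): CG² = 9/35, CG = +√(9/35)
  (m₁,m₂)=(-3/2,0): CG² = 6/35, CG = −√(6/35)
  (m₁,m₂)=(-5/2,1): CG² = 1/14, CG = +√(1/14)
Pairs with CG² = 2/7: (1/2,-2): −√(2/7)

(1/2,-2): −√(2/7)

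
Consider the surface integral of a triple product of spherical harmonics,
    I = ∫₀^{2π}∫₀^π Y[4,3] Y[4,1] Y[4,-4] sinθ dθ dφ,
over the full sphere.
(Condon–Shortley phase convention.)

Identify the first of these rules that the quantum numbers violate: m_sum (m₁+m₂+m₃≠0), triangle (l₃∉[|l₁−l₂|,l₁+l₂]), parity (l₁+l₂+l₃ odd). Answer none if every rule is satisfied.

none

azimuthal sum: 3 + 1 − 4 = 0  ✓
0 ≤ 4 ≤ 8 (triangle on l)  ✓
L = 4 + 4 + 4 = 12 (even)  ✓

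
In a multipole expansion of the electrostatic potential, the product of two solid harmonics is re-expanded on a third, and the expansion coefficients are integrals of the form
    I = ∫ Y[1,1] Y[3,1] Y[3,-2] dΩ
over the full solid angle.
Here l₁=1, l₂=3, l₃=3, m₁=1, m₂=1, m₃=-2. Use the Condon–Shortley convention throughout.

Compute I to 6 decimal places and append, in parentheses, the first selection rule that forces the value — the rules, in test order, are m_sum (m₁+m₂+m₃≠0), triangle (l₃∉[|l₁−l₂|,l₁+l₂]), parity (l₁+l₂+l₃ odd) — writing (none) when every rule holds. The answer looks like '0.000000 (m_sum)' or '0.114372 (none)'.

0.000000 (parity)

Σlᵢ=7 odd — θ-integrand is odd under cosθ→−cosθ; I=0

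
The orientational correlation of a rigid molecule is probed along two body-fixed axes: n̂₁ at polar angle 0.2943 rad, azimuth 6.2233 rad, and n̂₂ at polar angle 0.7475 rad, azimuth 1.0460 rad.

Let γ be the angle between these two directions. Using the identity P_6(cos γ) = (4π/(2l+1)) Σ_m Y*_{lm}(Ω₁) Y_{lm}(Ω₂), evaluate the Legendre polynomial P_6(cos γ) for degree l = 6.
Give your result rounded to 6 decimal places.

Term-by-term m-sum for l=6 (normalisation 4π/13 = 0.966644):
  m=-6: (+0.000269-0.000101i) × (+0.047679+0.000343i) = +0.000013-0.000005i  (running Σ = +0.000013-0.000005i)
  m=-5: (+0.003143-0.000970i) × (+0.088168+0.154846i) = +0.000427+0.000401i  (running Σ = +0.000440+0.000396i)
  m=-4: (+0.022267-0.005438i) × (-0.188866+0.323536i) = -0.002446+0.008231i  (running Σ = -0.002006+0.008627i)
  m=-3: (+0.105904-0.019234i) × (-0.437714-0.001573i) = -0.046386+0.008252i  (running Σ = -0.048392+0.016880i)
  m=-2: (+0.331797-0.039931i) × (-0.064846-0.112940i) = -0.026025-0.034884i  (running Σ = -0.074417-0.018004i)
  m=-1: (+0.594147-0.035623i) × (-0.163537+0.282472i) = -0.087102+0.173656i  (running Σ = -0.161519+0.155652i)
  m=0: (+0.279887-0.000000i) × (-0.235761+0.000000i) = -0.065987+0.000000i  (running Σ = -0.227506+0.155652i)
  m=1: (-0.594147-0.035623i) × (+0.163537+0.282472i) = -0.087102-0.173656i  (running Σ = -0.314608-0.018004i)
  m=2: (+0.331797+0.039931i) × (-0.064846+0.112940i) = -0.026025+0.034884i  (running Σ = -0.340633+0.016880i)
  m=3: (-0.105904-0.019234i) × (+0.437714-0.001573i) = -0.046386-0.008252i  (running Σ = -0.387019+0.008627i)
  m=4: (+0.022267+0.005438i) × (-0.188866-0.323536i) = -0.002446-0.008231i  (running Σ = -0.389465+0.000396i)
  m=5: (-0.003143-0.000970i) × (-0.088168+0.154846i) = +0.000427-0.000401i  (running Σ = -0.389038-0.000005i)
  m=6: (+0.000269+0.000101i) × (+0.047679-0.000343i) = +0.000013+0.000005i  (running Σ = -0.389025+0.000000i)
Σ over m = -0.389025+0.000000i; ×(4π/13) → -0.376049+0.000000i. Real part: -0.376049

-0.376049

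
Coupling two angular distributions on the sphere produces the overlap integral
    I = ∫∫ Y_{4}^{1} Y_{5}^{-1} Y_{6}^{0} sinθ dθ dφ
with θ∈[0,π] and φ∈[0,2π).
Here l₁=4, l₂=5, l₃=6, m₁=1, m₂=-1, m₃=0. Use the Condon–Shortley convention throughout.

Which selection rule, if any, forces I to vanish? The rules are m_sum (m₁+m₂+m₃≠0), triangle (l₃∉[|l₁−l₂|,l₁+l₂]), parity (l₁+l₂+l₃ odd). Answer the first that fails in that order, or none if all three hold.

parity

Σmᵢ = 0  ✓
l₃∈[|l₁−l₂|,l₁+l₂]=[1,9], have l₃=6  ✓
Σlᵢ = 15 ⇒ odd  ✗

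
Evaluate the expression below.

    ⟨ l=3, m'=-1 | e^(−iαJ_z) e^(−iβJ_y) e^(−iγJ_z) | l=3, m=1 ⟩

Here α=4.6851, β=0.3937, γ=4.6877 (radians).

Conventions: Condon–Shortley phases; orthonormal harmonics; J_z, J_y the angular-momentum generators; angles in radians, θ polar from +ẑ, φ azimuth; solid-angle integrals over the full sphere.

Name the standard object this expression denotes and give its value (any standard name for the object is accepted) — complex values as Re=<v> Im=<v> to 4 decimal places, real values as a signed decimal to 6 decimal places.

Wigner D-matrix element, Re=0.2011 Im=-0.0005

This is a Wigner D-matrix element — the rotation-matrix element ⟨l m'| R(α,β,γ) |l m⟩ in the angular-momentum basis.
Split into d^3_{-1,1}(β=0.3937) × two z-phases.
c=cos(0.393700/2)=0.980688, s=sin(0.393700/2)=0.195581; N=√[2·24·24·2]=48.000000
k∈{2,3,4} keeps every argument non-negative
  k=2: (−1)^0·48.0000/(8)·0.9807^4·0.1956^2 = +0.212289
  k=3: (−1)^1·48.0000/(6)·0.9807^2·0.1956^4 = -0.011258
  k=4: (−1)^2·48.0000/(48)·0.9807^0·0.1956^6 = +0.000056
d^3_{-1,1}(0.3937) = +0.212289 -0.011258 +0.000056 = +0.201087
Attach z-rotation phases: D = e^{-i(-1)(4.6851)}·(+0.201087)·e^{-i(1)(4.6877)} = +0.201086-0.000523i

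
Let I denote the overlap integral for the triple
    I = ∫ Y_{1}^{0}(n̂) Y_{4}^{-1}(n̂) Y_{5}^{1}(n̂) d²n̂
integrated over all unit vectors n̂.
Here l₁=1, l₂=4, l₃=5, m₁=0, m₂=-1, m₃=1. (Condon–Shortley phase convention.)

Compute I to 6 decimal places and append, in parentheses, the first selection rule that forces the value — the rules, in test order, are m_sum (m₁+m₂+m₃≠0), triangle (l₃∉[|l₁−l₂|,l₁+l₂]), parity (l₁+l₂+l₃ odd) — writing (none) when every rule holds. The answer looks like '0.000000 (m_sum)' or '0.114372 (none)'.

m-sum 0 ✓  L=10 even ✓  3≤5≤5 ✓
Π(2lᵢ+1) = 3×9×11 = 297
triangle coeff Δ(1,4,5) = 1/495
Σ_t [0,0]: t=0:+1/576 = 1/576
(3j)²=5/99 [(1 4 5; 0 0 0)], sign=-1
Σ_t [0,0]: t=0:+1/720 = 1/720
(3j)²=8/165 [(1 4 5; 0 -1 1)], sign=+1
⇒ 4πI² = 8/11
I = (-1)√(8/11/(4π)) = -0.24057125
No selection rule forces the value: the integral is nonzero (none).

-0.240571 (none)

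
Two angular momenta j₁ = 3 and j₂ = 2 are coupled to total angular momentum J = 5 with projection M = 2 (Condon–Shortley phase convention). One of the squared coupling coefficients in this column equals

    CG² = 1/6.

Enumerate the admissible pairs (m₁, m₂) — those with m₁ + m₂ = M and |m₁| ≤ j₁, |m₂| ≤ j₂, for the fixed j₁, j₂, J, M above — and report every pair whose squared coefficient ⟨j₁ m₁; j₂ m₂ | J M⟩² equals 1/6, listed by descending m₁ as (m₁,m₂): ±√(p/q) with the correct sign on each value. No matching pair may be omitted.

(0,2): +√(1/6)

Admissible pairs with m₁+m₂ = M = 2: (0,2), (1,1), (2,0), (3,-1)
  (m₁,m₂)=(3,-1): CG² = 1/30, CG = +√(1/30)
  (m₁,m₂)=(2,0): CG² = 3/10, CG = +√(3/10)
  (m₁,m₂)=(1,1): CG² = 1/2, CG = +√(1/2)
  (m₁,m₂)=(0,2): CG² = 1/6, CG = +√(1/6)   ← matches the target
Pairs with CG² = 1/6: (0,2): +√(1/6)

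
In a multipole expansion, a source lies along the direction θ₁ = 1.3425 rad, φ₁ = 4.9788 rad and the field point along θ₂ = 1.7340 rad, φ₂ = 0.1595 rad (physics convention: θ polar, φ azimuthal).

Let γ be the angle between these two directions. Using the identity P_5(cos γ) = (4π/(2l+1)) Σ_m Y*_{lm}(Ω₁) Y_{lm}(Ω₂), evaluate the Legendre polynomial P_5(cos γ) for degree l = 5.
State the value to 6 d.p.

Addition theorem: P_5(cos γ) = (4π/11) Σ_m Y*_{lm}(Ω₁) Y_{lm}(Ω₂), m = −5…5:
  term(m=-5) = (0.090003, -0.152019)   from Y*(Ω₁)=(0.395421, -0.096239), Y(Ω₂)=(0.303220, -0.310650)
  term(m=-4) = (-0.061505, -0.028032)   from Y*(Ω₁)=(0.144705, 0.261668), Y(Ω₂)=(-0.181583, 0.134633)
  term(m=-3) = (-0.013765, 0.041437)   from Y*(Ω₁)=(0.123529, -0.120158), Y(Ω₂)=(-0.224916, 0.116665)
  term(m=-2) = (0.074301, 0.016134)   from Y*(Ω₁)=(0.265298, 0.156450), Y(Ω₂)=(0.234410, -0.077421)
  term(m=-1) = (0.002294, -0.021373)   from Y*(Ω₁)=(0.027762, -0.101730), Y(Ω₂)=(0.201261, -0.032376)
  term(m=+0) = (-0.076854, 0.000000)   from Y*(Ω₁)=(0.306496, -0.000000), Y(Ω₂)=(-0.250750, 0.000000)
  term(m=+1) = (0.002294, 0.021373)   from Y*(Ω₁)=(-0.027762, -0.101730), Y(Ω₂)=(-0.201261, -0.032376)
  term(m=+2) = (0.074301, -0.016134)   from Y*(Ω₁)=(0.265298, -0.156450), Y(Ω₂)=(0.234410, 0.077421)
  term(m=+3) = (-0.013765, -0.041437)   from Y*(Ω₁)=(-0.123529, -0.120158), Y(Ω₂)=(0.224916, 0.116665)
  term(m=+4) = (-0.061505, 0.028032)   from Y*(Ω₁)=(0.144705, -0.261668), Y(Ω₂)=(-0.181583, -0.134633)
  term(m=+5) = (0.090003, 0.152019)   from Y*(Ω₁)=(-0.395421, -0.096239), Y(Ω₂)=(-0.303220, -0.310650)
Accumulated sum (0.105800, 0.000000); after 4π/(2l+1) scaling, (0.120866, 0.000000) ⇒ P_5 = 0.120866

0.120866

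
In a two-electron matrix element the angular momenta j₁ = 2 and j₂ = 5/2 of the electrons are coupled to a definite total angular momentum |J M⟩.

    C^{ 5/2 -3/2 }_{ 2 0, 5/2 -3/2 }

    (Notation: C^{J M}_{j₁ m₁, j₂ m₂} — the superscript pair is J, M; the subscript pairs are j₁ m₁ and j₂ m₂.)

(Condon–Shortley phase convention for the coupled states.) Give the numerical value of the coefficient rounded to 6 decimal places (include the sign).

-0.119523  (= −√(1/70))

√[6·2!2!3!/8! · 2!2!1!4!1!4!] = √(288/35)
  +(−1)^0/∏(0,2,2,1,0,2)! = 1/8  (running 1/8)
  +(−1)^1/∏(1,1,1,0,1,3)! = -1/6  (running -1/24)
⟨..|..⟩ = √(288/35)·(-1/24) = -0.119523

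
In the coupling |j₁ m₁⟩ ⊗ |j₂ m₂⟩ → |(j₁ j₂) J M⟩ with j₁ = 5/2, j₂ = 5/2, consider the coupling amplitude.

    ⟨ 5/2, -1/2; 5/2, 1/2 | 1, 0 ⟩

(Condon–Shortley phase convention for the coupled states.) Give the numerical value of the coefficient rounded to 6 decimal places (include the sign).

triangle: 4!·1!·1!/7! = 24/5040
(j±m)!: 2!·3!·3!·2!·1!·1! = 144
prefactor² = (2J+1)·Δ·N² = 72/35
  k=2: +1/(2!·2!·1!·1!·0!·0!) = 1/4
  k=3: −1/(3!·1!·0!·0!·1!·1!) = -1/6
Σ = 1/12  ⇒  CG² = 72/35·(1/12)² = 1/70
CG = +√(1/70) = +0.119523

+0.119523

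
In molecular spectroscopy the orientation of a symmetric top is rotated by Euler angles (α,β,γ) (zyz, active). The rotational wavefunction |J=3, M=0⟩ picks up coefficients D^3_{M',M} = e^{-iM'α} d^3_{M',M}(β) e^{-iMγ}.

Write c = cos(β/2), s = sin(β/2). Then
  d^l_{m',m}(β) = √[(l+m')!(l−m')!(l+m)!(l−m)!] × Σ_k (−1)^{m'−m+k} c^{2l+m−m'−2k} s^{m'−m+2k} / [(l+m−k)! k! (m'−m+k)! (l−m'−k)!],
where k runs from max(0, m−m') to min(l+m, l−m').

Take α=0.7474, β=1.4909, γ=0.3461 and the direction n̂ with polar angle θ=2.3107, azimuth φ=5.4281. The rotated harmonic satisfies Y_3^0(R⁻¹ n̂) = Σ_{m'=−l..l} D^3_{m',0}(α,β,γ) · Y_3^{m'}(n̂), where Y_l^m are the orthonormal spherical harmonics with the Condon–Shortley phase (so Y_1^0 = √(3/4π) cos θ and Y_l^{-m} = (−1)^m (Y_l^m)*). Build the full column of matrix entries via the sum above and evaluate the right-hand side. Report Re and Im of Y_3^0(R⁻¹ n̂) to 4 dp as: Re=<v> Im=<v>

Re=0.0855 Im=0.0000

Need the full column D^3_{m',0} for m'=−3..3 at α=0.7474, β=1.4909, γ=0.3461.
cos(β/2)=0.734783, sin(β/2)=0.678303
d^3_{-3,0}: single k=3 term ⇒ +0.553684;  D = -0.344439+0.433507i
d^3_{-2,0}: k∈[2..3] ⇒ +0.734587 -0.625997 = +0.108590;  D = +0.008245+0.108277i
d^3_{-1,0}: k∈[1..3] ⇒ +0.503279 -1.286646 +0.365483 = -0.417884;  D = -0.306501-0.284050i
d^3_{0,0}: k∈[0..3] ⇒ +0.157381 -1.207050 +1.028618 -0.097396 = -0.118446;  D = -0.118446+0.000000i
d^3_{1,0}: k∈[0..2] ⇒ -0.503279 +1.286646 -0.365483 = +0.417884;  D = +0.306501-0.284050i
d^3_{2,0}: k∈[0..1] ⇒ +0.734587 -0.625997 = +0.108590;  D = +0.008245-0.108277i
d^3_{3,0}: single k=0 term ⇒ -0.553684;  D = +0.344439+0.433507i
Y_3^{m'}(θ=2.3107,φ=5.4281) and Σ D·Y over m':
  (-0.3444+0.4335i)·(-0.1409+0.0916i)  (+0.0082+0.1083i)·(+0.0522-0.3722i)  (-0.3065-0.2841i)·(+0.1993+0.2293i)  (-0.1184+0.0000i)·(+0.1830+0.0000i)  (+0.3065-0.2841i)·(-0.1993+0.2293i)  (+0.0082-0.1083i)·(+0.0522+0.3722i)  (+0.3444+0.4335i)·(+0.1409+0.0916i)
Y_3^0(R⁻¹ n̂) = +0.085499+0.000000i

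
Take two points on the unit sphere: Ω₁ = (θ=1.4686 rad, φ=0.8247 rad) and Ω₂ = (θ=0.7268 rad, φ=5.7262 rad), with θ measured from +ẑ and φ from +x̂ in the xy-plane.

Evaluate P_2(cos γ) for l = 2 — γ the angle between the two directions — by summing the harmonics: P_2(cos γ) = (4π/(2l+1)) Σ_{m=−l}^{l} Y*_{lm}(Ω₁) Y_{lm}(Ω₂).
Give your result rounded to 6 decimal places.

-0.439699

Term-by-term m-sum for l=2 (normalisation 4π/5 = 2.513274):
  m=-2: (-0.03002 + 0.38107j) × (0.07523 + 0.15306j) = -0.06059 + 0.02407j  (running Σ = -0.06059 + 0.02407j)
  m=-1: (0.05322 + 0.05757j) × (0.32564 + 0.20280j) = 0.00565 + 0.02954j  (running Σ = -0.05493 + 0.05362j)
  m=0: (-0.30554 + 0.00000j) × (0.21301 + 0.00000j) = -0.06508 + 0.00000j  (running Σ = -0.12002 + 0.05362j)
  m=1: (-0.05322 + 0.05757j) × (-0.32564 + 0.20280j) = 0.00565 - 0.02954j  (running Σ = -0.11436 + 0.02407j)
  m=2: (-0.03002 - 0.38107j) × (0.07523 - 0.15306j) = -0.06059 - 0.02407j  (running Σ = -0.17495 + 0.00000j)
Total Σ_m = -0.17495 + 0.00000j. Multiply by 2.513274: -0.43970 + 0.00000j. P_2(cos γ) = -0.439699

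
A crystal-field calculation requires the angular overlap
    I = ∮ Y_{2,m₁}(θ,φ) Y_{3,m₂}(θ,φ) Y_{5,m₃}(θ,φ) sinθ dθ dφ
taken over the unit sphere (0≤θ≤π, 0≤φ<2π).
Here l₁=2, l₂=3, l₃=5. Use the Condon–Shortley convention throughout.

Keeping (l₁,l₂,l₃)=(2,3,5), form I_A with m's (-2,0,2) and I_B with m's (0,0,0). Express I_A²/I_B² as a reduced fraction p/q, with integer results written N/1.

7/20

l's match ⇒ only the (l;m) 3-j factors differ between A and B.
A: triangle coeff Δ(2,3,5) = 1/2310; Σ_t [0,0]: t=0:+1/864 = 1/864; (3j)²=1/66 [(2 3 5; -2 0 2)], sign=-1
B: triangle coeff Δ(2,3,5) = 1/2310; Σ_t [0,0]: t=0:+1/144 = 1/144; (3j)²=10/231 [(2 3 5; 0 0 0)], sign=-1
I_A²/I_B² = (1/66)/(10/231) = 7/20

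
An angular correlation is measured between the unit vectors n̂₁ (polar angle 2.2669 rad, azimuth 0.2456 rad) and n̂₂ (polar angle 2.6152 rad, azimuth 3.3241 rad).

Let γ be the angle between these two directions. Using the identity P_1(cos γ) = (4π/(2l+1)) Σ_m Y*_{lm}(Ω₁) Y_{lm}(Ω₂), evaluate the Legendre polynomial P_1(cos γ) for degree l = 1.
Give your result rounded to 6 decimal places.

0.169665

Term-by-term m-sum for l=1 (normalisation 4π/3 = 4.188790):
  [-1]  conj(Y_{1,-1})(Ω₁) = (0.257158, 0.064459) ; Y_{1,-1}(Ω₂) = (-0.170699, 0.031504) ; Δ = (-0.045927, -0.002902)
  [+0]  conj(Y_{1,0})(Ω₁) = (-0.313308, -0.000000) ; Y_{1,0}(Ω₂) = (-0.422458, 0.000000) ; Δ = (0.132359, 0.000000)
  [+1]  conj(Y_{1,1})(Ω₁) = (-0.257158, 0.064459) ; Y_{1,1}(Ω₂) = (0.170699, 0.031504) ; Δ = (-0.045927, 0.002902)
Σ over m = (0.040504, 0.000000); ×(4π/3) → (0.169665, 0.000000). Real part: 0.169665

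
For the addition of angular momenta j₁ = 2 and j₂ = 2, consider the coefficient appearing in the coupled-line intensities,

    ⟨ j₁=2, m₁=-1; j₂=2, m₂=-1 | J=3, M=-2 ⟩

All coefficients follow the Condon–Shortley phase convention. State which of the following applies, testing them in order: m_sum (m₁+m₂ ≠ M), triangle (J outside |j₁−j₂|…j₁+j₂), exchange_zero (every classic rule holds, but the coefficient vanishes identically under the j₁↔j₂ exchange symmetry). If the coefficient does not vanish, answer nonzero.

exchange_zero

m-sum: m₁+m₂ = -1+(-1) = -2, M = -2  ✓
triangle: |j₁−j₂| = 0 ≤ J = 3 ≤ j₁+j₂ = 4  ✓
exchange: j₁=j₂ and m₁=m₂, and (−1)^(j₁+j₂−J) = (−1)^1 = −1 forces ⟨j₁m₁;j₂m₂|JM⟩ = −⟨j₂m₂;j₁m₁|JM⟩ = −⟨j₁m₁;j₂m₂|JM⟩ ⇒ the coefficient vanishes identically
Racah sum check: Σ_k collapses to 0 ⇒ CG = 0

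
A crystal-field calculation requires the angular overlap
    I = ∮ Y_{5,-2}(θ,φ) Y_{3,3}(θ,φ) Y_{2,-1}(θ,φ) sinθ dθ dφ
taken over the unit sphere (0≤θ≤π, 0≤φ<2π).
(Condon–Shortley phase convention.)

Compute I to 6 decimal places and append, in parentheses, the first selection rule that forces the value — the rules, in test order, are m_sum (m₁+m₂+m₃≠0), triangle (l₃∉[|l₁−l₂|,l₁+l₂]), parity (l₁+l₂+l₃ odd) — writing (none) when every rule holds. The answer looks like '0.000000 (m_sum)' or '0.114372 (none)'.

Checks pass: Σm=0; 10 even; l₃=2∈[2,8].
(2·5+1)(2·3+1)(2·2+1) = 385
Δ: 6! 4! 0! / 11! → 1/2310
sum: t=3:−1/144 = -1/144
3j²(5 3 2; 0 0 0) = Δ·Π!·Σ² = 10/231  (sign -1)
sum: t=6:+1/4320 = 1/4320
3j²(5 3 2; -2 3 -1) = Δ·Π!·Σ² = 1/330  (sign -1)
combine: 4πI² = 385·10/231·1/330 = 5/99
take √, sign +1: I = 0.06339609
No selection rule forces the value: the integral is nonzero (none).

0.063396 (none)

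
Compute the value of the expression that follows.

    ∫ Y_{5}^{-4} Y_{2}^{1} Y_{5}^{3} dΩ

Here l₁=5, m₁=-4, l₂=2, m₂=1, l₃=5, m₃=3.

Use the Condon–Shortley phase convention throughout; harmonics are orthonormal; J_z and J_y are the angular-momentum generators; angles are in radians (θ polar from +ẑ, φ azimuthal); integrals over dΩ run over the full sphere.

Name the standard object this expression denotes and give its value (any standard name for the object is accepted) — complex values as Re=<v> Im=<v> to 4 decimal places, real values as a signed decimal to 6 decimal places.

This is a Gaunt coefficient — the integral of a triple product of spherical harmonics over the sphere.
Checks pass: Σm=0; 12 even; l₃=5∈[3,7].
(2·5+1)(2·2+1)(2·5+1) = 605
Δ: 2! 8! 2! / 13! → 1/38610
sum: t=0:+1/2880 t=1:−1/576 t=2:+1/2880 = -1/960
3j²(5 2 5; 0 0 0) = Δ·Π!·Σ² = 10/429  (sign +1)
sum: t=1:−1/80640 t=2:+1/10080 = 1/11520
3j²(5 2 5; -4 1 3) = Δ·Π!·Σ² = 49/1430  (sign +1)
combine: 4πI² = 605·10/429·49/1430 = 245/507
take √, sign +1: I = 0.19609844

Gaunt coefficient, +0.196098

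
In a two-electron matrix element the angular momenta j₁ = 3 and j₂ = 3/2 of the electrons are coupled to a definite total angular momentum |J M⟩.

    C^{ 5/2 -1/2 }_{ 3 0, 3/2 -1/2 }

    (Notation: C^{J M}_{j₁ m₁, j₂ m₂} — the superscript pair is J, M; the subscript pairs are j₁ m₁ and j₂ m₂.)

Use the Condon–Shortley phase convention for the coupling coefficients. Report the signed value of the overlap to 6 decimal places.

triangle: 2!×4!×1!/8! = 48/40320
(j±m)!: 3!×3!×1!×2!×2!×3! = 864
prefactor² = (2J+1)×Δ×N² = 216/35
  k=0: +1/(0!×2!×3!×1!×1!×0!) = 1/12
  k=1: −1/(1!×1!×2!×0!×2!×1!) = -1/4
Σ = -1/6  ⇒  CG² = 216/35×(-1/6)² = 6/35
CG = −√(6/35) = -0.414039

−√(6/35) = -0.414039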